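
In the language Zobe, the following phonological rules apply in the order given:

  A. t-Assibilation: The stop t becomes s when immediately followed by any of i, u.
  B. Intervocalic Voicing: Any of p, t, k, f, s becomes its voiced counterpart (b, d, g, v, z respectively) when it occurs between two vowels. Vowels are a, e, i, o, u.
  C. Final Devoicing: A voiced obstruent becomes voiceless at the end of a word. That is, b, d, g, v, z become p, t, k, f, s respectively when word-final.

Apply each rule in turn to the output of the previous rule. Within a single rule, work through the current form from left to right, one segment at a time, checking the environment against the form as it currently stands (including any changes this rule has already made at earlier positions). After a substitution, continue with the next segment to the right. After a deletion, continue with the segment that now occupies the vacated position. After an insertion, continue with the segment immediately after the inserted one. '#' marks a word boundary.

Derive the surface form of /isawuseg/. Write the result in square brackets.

A t-Assibilation: no change — [isawuseg]
B Intervocalic Voicing: [isawuseg] → [izawuzeg]
C Final Devoicing: [izawuzeg] → [izawuzek]

[izawuzek]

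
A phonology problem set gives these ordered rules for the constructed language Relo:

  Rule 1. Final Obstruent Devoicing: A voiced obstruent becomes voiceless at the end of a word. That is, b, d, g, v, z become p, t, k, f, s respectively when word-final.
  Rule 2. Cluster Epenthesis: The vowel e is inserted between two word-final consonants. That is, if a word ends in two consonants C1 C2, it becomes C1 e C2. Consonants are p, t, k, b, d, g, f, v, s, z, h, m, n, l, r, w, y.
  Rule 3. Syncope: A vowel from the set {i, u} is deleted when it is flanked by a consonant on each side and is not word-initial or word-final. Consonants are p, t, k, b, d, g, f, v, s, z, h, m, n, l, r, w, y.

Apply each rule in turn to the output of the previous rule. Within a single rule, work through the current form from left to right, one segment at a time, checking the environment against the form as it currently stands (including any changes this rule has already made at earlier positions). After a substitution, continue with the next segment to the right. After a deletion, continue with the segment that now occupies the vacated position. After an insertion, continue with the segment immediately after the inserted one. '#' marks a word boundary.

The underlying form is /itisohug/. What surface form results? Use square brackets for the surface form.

Rule 1 Final Obstruent Devoicing: [itisohug] → [itisohuk]
Rule 2 Cluster Epenthesis: no change — [itisohuk]
Rule 3 Syncope: [itisohuk] → [itsohk]

[itsohk]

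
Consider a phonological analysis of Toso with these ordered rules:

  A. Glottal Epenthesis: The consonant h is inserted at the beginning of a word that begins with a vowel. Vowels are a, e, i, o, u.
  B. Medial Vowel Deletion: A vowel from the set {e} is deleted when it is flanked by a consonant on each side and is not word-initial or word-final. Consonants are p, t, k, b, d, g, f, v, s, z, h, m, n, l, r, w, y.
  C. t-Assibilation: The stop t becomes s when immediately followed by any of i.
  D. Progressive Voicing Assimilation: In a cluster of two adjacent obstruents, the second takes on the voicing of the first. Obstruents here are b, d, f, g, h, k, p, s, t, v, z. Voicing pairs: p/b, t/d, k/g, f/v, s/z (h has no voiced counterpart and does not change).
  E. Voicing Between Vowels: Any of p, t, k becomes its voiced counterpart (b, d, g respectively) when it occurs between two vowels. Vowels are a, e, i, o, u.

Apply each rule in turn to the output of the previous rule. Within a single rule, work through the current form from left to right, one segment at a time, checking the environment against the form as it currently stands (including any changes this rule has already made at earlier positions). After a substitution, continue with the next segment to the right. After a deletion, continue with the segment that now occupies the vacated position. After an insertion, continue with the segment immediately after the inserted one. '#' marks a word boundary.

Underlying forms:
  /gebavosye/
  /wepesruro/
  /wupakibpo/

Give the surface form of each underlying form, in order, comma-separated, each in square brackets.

[gbavosye], [wpsruro], [wubagibbo]

/gebavosye/:
  A Glottal Epenthesis: no change — [gebavosye]
  B Medial Vowel Deletion: [gebavosye] → [gbavosye]
  C t-Assibilation: no change — [gbavosye]
  D Progressive Voicing Assimilation: no change — [gbavosye]
  E Voicing Between Vowels: no change — [gbavosye]
/wepesruro/:
  A Glottal Epenthesis: no change — [wepesruro]
  B Medial Vowel Deletion: [wepesruro] → [wpsruro]
  C t-Assibilation: no change — [wpsruro]
  D Progressive Voicing Assimilation: no change — [wpsruro]
  E Voicing Between Vowels: no change — [wpsruro]
/wupakibpo/:
  A Glottal Epenthesis: no change — [wupakibpo]
  B Medial Vowel Deletion: no change — [wupakibpo]
  C t-Assibilation: no change — [wupakibpo]
  D Progressive Voicing Assimilation: [wupakibpo] → [wupakibbo]
  E Voicing Between Vowels: [wupakibbo] → [wubagibbo]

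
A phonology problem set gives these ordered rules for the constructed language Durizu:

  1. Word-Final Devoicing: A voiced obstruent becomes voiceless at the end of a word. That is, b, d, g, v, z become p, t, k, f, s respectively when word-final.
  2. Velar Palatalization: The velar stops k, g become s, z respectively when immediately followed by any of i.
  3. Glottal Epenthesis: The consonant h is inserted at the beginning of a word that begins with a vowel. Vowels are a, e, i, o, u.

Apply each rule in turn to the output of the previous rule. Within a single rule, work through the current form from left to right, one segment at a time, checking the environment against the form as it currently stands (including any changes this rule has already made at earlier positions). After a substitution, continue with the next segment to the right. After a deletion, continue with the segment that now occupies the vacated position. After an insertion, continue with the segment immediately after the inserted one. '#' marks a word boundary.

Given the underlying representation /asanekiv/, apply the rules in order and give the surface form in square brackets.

[hasanesif]

1 Word-Final Devoicing: [asanekiv] → [asanekif]
2 Velar Palatalization: [asanekif] → [asanesif]
3 Glottal Epenthesis: [asanesif] → [hasanesif]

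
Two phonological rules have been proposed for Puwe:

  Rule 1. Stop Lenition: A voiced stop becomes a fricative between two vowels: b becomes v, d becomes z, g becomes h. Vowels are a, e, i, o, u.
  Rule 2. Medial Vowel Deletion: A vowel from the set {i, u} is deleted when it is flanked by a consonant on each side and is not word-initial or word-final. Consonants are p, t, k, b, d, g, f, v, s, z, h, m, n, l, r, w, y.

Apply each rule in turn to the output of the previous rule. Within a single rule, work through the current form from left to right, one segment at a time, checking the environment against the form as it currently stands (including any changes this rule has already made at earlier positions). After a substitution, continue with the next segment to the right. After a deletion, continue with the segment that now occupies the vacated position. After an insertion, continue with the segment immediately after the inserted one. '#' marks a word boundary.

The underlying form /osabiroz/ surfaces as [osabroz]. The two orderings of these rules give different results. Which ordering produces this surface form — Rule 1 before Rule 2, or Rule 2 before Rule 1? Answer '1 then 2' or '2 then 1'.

Order 1 then 2:
  1 Stop Lenition: [osabiroz] → [osaviroz]
  2 Medial Vowel Deletion: [osaviroz] → [osavroz]
  result: [osavroz]
Order 2 then 1:
  2 Medial Vowel Deletion: [osabiroz] → [osabroz]
  1 Stop Lenition: no change — [osabroz]
  result: [osabroz]

2 then 1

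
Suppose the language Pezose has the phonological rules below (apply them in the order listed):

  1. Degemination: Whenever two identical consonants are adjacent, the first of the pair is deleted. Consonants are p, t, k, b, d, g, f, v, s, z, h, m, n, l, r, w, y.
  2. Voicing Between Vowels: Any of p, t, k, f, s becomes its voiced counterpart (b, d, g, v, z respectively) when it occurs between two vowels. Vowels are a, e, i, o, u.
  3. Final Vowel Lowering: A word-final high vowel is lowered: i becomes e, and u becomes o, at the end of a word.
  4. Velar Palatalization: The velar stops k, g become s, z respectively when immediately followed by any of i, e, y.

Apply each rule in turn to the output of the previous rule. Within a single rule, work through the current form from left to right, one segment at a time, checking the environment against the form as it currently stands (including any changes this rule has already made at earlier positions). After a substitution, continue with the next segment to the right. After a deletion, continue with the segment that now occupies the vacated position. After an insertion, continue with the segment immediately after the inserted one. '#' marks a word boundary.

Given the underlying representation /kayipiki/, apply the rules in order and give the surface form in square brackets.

1 Degemination: no change — [kayipiki]
2 Voicing Between Vowels: [kayipiki] → [kayibigi]
3 Final Vowel Lowering: [kayibigi] → [kayibige]
4 Velar Palatalization: [kayibige] → [kayibize]

[kayibize]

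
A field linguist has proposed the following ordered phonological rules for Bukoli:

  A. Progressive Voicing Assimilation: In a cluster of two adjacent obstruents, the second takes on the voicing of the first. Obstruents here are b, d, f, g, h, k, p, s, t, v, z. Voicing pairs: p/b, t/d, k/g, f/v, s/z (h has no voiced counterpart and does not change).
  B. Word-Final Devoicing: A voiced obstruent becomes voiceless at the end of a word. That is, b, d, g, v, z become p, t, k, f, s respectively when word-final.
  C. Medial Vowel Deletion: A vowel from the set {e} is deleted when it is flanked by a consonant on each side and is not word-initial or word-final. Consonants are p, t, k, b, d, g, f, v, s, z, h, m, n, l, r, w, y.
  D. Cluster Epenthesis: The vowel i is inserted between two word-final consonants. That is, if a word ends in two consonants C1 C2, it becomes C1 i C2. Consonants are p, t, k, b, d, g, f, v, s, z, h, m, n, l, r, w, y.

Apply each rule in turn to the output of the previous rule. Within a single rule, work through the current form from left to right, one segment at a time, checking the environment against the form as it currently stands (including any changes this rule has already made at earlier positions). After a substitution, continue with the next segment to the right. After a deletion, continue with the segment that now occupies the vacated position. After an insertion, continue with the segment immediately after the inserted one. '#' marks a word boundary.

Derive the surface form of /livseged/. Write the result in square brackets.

A Progressive Voicing Assimilation: [livseged] → [livzeged]
B Word-Final Devoicing: [livzeged] → [livzeget]
C Medial Vowel Deletion: [livzeget] → [livzgt]
D Cluster Epenthesis: [livzgt] → [livzgit]

[livzgit]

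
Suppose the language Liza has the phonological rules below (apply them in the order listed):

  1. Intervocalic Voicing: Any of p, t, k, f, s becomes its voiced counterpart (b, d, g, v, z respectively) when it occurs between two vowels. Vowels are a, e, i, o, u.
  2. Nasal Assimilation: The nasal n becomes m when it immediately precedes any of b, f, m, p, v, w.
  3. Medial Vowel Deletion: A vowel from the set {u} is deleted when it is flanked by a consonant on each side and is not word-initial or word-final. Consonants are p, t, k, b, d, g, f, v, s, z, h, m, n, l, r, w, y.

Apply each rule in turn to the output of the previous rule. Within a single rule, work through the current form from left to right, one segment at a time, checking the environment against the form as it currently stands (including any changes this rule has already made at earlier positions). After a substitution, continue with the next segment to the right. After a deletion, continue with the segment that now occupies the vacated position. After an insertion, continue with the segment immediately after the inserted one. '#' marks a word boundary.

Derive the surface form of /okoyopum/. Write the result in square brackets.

[ogoyobm]

1 Intervocalic Voicing: [okoyopum] → [ogoyobum]
2 Nasal Assimilation: no change — [ogoyobum]
3 Medial Vowel Deletion: [ogoyobum] → [ogoyobm]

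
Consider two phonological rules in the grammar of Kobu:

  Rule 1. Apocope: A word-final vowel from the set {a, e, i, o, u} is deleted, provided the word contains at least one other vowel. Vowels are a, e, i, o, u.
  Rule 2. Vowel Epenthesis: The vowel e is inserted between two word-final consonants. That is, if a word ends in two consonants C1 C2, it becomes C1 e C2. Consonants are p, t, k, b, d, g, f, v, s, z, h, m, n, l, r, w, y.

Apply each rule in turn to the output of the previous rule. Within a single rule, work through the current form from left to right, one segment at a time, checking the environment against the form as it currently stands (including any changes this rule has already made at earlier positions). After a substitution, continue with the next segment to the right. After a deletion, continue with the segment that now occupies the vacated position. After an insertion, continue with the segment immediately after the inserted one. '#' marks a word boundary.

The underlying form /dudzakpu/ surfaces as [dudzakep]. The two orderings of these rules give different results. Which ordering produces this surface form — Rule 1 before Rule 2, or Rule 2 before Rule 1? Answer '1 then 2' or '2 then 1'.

1 then 2

Order 1 then 2:
  1 Apocope: [dudzakpu] → [dudzakp]
  2 Vowel Epenthesis: [dudzakp] → [dudzakep]
  result: [dudzakep]
Order 2 then 1:
  2 Vowel Epenthesis: no change — [dudzakpu]
  1 Apocope: [dudzakpu] → [dudzakp]
  result: [dudzakp]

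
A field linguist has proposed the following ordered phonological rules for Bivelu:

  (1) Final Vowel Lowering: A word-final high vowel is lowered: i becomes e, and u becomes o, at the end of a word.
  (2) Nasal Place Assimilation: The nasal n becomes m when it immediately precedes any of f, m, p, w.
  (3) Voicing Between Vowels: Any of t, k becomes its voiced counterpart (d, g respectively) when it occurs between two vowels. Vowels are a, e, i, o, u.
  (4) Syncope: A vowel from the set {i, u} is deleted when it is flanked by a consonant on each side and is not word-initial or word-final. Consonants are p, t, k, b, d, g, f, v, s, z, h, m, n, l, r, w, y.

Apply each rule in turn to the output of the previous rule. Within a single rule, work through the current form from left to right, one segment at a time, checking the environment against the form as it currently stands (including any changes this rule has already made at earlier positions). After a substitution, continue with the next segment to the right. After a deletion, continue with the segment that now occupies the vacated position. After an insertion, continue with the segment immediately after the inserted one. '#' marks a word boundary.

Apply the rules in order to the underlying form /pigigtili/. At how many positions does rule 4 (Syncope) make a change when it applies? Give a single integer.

(1) Final Vowel Lowering: [pigigtili] → [pigigtile]
(2) Nasal Place Assimilation: no change — [pigigtile]
(3) Voicing Between Vowels: no change — [pigigtile]
(4) Syncope: [pigigtile] → [pggtle]
Rule 4 changed 3 position(s).

3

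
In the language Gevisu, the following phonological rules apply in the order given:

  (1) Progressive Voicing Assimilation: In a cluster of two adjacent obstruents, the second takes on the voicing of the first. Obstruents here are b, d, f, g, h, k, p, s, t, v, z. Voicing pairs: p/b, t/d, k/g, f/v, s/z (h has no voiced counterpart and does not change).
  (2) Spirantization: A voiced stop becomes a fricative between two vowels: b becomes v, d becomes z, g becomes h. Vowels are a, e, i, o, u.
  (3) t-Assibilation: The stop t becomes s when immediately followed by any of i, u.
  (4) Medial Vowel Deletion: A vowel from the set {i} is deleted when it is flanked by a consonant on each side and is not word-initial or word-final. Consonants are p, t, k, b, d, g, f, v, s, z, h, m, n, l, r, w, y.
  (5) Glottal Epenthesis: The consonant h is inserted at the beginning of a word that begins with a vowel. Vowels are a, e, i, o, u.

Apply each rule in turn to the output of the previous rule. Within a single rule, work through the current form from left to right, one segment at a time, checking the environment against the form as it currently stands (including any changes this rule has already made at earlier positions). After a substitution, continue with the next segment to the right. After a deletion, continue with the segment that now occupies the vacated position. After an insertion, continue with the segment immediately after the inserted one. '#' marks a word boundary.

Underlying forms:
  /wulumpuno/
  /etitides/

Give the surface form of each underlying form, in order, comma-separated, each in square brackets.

[wulumpuno], [hesszes]

/wulumpuno/:
  (1) Progressive Voicing Assimilation: no change — [wulumpuno]
  (2) Spirantization: no change — [wulumpuno]
  (3) t-Assibilation: no change — [wulumpuno]
  (4) Medial Vowel Deletion: no change — [wulumpuno]
  (5) Glottal Epenthesis: no change — [wulumpuno]
/etitides/:
  (1) Progressive Voicing Assimilation: no change — [etitides]
  (2) Spirantization: [etitides] → [etitizes]
  (3) t-Assibilation: [etitizes] → [esisizes]
  (4) Medial Vowel Deletion: [esisizes] → [esszes]
  (5) Glottal Epenthesis: [esszes] → [hesszes]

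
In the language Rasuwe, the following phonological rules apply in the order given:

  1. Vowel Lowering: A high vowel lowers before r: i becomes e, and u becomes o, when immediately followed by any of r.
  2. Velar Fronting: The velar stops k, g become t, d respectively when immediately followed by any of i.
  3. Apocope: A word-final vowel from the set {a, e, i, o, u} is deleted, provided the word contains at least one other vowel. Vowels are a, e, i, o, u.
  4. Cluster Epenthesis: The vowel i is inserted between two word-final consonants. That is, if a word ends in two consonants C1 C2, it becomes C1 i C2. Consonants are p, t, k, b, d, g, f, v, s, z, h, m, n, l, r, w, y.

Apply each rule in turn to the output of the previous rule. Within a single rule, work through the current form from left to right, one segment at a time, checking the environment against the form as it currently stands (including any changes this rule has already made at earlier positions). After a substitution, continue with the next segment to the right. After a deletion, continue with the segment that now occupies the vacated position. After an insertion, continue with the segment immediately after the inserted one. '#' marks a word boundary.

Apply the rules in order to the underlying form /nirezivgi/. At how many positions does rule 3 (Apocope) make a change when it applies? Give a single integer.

1

1 Vowel Lowering: [nirezivgi] → [nerezivgi]
2 Velar Fronting: [nerezivgi] → [nerezivdi]
3 Apocope: [nerezivdi] → [nerezivd]
4 Cluster Epenthesis: [nerezivd] → [nerezivid]
Rule 3 changed 1 position(s).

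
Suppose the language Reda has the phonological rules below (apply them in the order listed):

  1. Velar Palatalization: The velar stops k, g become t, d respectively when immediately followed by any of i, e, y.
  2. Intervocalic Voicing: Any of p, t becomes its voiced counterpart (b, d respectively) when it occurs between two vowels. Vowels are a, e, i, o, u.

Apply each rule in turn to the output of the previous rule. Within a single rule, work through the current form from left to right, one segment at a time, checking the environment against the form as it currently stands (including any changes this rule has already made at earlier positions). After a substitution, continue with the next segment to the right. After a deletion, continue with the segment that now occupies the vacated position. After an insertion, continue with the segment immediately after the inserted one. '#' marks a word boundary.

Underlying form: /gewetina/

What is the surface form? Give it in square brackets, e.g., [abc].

[dewedina]

1 Velar Palatalization: [gewetina] → [dewetina]
2 Intervocalic Voicing: [dewetina] → [dewedina]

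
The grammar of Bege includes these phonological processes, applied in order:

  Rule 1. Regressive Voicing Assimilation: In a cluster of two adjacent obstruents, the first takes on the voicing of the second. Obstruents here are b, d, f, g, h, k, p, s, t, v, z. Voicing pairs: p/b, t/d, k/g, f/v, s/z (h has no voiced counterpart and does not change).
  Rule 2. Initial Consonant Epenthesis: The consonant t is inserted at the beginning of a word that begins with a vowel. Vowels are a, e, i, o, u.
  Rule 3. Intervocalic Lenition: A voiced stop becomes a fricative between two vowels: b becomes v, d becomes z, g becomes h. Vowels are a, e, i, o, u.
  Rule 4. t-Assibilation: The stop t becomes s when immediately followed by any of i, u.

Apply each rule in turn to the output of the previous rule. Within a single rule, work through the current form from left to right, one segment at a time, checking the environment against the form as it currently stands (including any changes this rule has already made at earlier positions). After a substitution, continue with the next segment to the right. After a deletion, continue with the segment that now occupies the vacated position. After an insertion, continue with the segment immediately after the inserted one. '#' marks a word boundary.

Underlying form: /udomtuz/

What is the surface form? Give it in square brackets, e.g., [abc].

[suzomsuz]

Rule 1 Regressive Voicing Assimilation: no change — [udomtuz]
Rule 2 Initial Consonant Epenthesis: [udomtuz] → [tudomtuz]
Rule 3 Intervocalic Lenition: [tudomtuz] → [tuzomtuz]
Rule 4 t-Assibilation: [tuzomtuz] → [suzomsuz]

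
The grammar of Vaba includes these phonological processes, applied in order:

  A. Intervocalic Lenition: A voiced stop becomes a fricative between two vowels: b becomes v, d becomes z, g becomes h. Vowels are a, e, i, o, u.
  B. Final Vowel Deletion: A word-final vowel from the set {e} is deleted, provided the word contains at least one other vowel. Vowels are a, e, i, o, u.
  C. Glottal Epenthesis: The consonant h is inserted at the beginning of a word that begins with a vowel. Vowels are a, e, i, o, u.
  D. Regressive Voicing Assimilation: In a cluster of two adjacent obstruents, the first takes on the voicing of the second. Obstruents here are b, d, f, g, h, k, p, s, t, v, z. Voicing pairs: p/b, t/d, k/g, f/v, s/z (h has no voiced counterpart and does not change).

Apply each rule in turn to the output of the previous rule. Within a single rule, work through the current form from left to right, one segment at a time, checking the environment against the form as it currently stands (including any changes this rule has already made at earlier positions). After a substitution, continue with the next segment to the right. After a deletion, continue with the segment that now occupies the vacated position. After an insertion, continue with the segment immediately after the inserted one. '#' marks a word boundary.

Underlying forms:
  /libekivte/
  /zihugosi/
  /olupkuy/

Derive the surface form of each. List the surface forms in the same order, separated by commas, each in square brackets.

/libekivte/:
  A Intervocalic Lenition: [libekivte] → [livekivte]
  B Final Vowel Deletion: [livekivte] → [livekivt]
  C Glottal Epenthesis: no change — [livekivt]
  D Regressive Voicing Assimilation: [livekivt] → [livekift]
/zihugosi/:
  A Intervocalic Lenition: [zihugosi] → [zihuhosi]
  B Final Vowel Deletion: no change — [zihuhosi]
  C Glottal Epenthesis: no change — [zihuhosi]
  D Regressive Voicing Assimilation: no change — [zihuhosi]
/olupkuy/:
  A Intervocalic Lenition: no change — [olupkuy]
  B Final Vowel Deletion: no change — [olupkuy]
  C Glottal Epenthesis: [olupkuy] → [holupkuy]
  D Regressive Voicing Assimilation: no change — [holupkuy]

[livekift], [zihuhosi], [holupkuy]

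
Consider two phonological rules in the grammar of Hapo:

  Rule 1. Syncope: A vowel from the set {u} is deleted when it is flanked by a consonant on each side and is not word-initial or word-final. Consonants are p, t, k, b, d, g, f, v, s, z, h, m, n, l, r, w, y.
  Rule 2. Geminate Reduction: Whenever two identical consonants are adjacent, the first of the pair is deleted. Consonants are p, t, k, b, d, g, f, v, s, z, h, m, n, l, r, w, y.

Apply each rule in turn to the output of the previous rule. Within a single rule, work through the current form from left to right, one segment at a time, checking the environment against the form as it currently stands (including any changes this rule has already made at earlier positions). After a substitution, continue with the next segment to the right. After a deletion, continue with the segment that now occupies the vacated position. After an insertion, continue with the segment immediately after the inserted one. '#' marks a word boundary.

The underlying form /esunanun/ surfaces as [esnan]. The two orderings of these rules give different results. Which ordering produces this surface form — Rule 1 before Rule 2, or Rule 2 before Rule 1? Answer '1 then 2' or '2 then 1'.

1 then 2

Order 1 then 2:
  1 Syncope: [esunanun] → [esnann]
  2 Geminate Reduction: [esnann] → [esnan]
  result: [esnan]
Order 2 then 1:
  2 Geminate Reduction: no change — [esunanun]
  1 Syncope: [esunanun] → [esnann]
  result: [esnann]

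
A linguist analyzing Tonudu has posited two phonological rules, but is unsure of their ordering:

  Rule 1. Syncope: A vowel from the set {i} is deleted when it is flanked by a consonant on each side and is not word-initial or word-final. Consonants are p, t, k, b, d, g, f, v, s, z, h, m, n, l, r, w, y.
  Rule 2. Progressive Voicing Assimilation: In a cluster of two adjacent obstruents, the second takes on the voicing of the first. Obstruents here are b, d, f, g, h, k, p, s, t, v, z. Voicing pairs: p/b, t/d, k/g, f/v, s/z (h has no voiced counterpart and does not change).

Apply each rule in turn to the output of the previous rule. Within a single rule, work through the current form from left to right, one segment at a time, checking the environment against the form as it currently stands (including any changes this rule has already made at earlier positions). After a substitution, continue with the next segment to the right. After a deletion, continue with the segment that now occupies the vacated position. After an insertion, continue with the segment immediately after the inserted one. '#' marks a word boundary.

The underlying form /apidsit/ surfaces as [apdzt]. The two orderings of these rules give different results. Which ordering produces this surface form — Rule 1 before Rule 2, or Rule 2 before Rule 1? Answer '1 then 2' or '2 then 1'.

2 then 1

Order 1 then 2:
  1 Syncope: [apidsit] → [apdst]
  2 Progressive Voicing Assimilation: [apdst] → [aptst]
  result: [aptst]
Order 2 then 1:
  2 Progressive Voicing Assimilation: [apidsit] → [apidzit]
  1 Syncope: [apidzit] → [apdzt]
  result: [apdzt]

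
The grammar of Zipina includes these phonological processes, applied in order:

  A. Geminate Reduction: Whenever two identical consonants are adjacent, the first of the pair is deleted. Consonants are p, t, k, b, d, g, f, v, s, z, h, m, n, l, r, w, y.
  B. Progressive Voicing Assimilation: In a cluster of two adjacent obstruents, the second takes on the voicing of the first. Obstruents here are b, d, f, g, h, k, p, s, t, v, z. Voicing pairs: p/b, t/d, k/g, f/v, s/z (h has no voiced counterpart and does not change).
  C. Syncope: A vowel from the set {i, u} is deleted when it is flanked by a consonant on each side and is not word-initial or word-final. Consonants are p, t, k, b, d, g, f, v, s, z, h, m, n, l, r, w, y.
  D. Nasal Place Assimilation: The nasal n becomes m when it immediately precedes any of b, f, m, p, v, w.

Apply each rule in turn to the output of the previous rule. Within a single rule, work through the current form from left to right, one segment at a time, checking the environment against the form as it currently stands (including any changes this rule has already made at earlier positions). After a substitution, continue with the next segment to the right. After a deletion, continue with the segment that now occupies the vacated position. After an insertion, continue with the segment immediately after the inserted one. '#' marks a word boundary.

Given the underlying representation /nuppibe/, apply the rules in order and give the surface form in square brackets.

A Geminate Reduction: [nuppibe] → [nupibe]
B Progressive Voicing Assimilation: no change — [nupibe]
C Syncope: [nupibe] → [npbe]
D Nasal Place Assimilation: [npbe] → [mpbe]

[mpbe]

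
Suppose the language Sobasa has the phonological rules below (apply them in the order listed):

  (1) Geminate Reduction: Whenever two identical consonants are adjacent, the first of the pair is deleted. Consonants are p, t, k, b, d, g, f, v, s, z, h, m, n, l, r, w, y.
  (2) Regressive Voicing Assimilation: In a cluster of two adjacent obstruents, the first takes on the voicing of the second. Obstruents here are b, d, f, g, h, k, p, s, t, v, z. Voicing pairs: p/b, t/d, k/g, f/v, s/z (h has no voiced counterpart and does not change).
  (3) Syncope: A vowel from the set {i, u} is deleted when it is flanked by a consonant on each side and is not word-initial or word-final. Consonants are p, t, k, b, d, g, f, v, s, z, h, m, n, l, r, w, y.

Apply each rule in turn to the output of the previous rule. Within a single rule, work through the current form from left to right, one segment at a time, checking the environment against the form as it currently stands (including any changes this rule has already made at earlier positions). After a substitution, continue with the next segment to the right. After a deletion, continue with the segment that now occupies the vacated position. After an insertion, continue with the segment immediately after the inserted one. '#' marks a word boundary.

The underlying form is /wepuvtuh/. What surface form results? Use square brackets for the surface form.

(1) Geminate Reduction: no change — [wepuvtuh]
(2) Regressive Voicing Assimilation: [wepuvtuh] → [wepuftuh]
(3) Syncope: [wepuftuh] → [wepfth]

[wepfth]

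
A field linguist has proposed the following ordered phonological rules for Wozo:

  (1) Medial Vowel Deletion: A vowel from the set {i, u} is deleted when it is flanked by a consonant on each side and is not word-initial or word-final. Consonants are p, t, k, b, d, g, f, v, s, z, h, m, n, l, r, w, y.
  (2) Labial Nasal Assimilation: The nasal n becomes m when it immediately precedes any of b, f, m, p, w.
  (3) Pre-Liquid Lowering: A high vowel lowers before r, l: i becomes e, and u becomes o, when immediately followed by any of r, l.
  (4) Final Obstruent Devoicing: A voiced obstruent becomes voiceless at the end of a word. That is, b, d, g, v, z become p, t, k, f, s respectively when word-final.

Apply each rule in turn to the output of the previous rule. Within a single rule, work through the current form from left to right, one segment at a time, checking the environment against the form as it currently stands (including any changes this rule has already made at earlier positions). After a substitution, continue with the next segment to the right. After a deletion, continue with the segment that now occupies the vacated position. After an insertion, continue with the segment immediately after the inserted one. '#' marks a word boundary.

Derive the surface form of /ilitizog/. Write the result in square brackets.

[eltzok]

(1) Medial Vowel Deletion: [ilitizog] → [iltzog]
(2) Labial Nasal Assimilation: no change — [iltzog]
(3) Pre-Liquid Lowering: [iltzog] → [eltzog]
(4) Final Obstruent Devoicing: [eltzog] → [eltzok]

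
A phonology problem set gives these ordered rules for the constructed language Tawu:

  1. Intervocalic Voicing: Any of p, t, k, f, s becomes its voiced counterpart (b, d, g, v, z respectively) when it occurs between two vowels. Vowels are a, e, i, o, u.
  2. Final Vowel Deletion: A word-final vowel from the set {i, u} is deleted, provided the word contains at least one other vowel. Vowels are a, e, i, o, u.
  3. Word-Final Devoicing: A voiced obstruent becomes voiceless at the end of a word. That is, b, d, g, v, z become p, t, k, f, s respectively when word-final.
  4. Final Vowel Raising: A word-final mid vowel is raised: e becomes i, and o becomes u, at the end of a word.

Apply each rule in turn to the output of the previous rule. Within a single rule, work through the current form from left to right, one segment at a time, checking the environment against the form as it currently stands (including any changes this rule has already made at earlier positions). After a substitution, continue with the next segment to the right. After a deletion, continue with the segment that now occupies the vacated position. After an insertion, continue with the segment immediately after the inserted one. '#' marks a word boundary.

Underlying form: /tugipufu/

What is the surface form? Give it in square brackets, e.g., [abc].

1 Intervocalic Voicing: [tugipufu] → [tugibuvu]
2 Final Vowel Deletion: [tugibuvu] → [tugibuv]
3 Word-Final Devoicing: [tugibuv] → [tugibuf]
4 Final Vowel Raising: no change — [tugibuf]

[tugibuf]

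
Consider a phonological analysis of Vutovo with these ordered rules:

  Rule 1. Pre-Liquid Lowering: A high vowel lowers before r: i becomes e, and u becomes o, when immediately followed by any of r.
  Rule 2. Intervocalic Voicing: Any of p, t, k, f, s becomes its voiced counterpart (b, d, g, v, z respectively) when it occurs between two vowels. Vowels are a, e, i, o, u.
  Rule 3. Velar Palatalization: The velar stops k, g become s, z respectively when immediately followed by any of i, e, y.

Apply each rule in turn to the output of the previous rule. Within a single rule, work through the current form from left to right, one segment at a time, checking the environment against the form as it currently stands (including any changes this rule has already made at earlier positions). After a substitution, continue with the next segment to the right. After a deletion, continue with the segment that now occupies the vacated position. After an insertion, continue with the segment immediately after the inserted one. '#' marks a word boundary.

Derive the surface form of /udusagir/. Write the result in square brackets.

[uduzazer]

Rule 1 Pre-Liquid Lowering: [udusagir] → [udusager]
Rule 2 Intervocalic Voicing: [udusager] → [uduzager]
Rule 3 Velar Palatalization: [uduzager] → [uduzazer]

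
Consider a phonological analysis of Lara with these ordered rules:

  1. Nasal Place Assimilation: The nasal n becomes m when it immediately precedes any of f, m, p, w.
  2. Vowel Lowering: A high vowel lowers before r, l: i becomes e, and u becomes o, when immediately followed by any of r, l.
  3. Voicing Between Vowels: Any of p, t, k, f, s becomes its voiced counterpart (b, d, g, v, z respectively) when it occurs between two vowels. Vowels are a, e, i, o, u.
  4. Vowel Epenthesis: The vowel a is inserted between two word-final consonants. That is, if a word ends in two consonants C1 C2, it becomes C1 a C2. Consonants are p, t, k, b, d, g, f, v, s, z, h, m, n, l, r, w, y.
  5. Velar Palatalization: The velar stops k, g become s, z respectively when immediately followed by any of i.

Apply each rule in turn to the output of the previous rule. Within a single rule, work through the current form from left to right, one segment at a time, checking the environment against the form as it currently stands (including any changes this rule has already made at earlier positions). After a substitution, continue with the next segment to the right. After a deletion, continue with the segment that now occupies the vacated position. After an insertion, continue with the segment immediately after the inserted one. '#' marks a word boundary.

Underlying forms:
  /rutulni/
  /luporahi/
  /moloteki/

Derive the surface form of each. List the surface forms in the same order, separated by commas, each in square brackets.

[rudolni], [luborahi], [molodezi]

/rutulni/:
  1 Nasal Place Assimilation: no change — [rutulni]
  2 Vowel Lowering: [rutulni] → [rutolni]
  3 Voicing Between Vowels: [rutolni] → [rudolni]
  4 Vowel Epenthesis: no change — [rudolni]
  5 Velar Palatalization: no change — [rudolni]
/luporahi/:
  1 Nasal Place Assimilation: no change — [luporahi]
  2 Vowel Lowering: no change — [luporahi]
  3 Voicing Between Vowels: [luporahi] → [luborahi]
  4 Vowel Epenthesis: no change — [luborahi]
  5 Velar Palatalization: no change — [luborahi]
/moloteki/:
  1 Nasal Place Assimilation: no change — [moloteki]
  2 Vowel Lowering: no change — [moloteki]
  3 Voicing Between Vowels: [moloteki] → [molodegi]
  4 Vowel Epenthesis: no change — [molodegi]
  5 Velar Palatalization: [molodegi] → [molodezi]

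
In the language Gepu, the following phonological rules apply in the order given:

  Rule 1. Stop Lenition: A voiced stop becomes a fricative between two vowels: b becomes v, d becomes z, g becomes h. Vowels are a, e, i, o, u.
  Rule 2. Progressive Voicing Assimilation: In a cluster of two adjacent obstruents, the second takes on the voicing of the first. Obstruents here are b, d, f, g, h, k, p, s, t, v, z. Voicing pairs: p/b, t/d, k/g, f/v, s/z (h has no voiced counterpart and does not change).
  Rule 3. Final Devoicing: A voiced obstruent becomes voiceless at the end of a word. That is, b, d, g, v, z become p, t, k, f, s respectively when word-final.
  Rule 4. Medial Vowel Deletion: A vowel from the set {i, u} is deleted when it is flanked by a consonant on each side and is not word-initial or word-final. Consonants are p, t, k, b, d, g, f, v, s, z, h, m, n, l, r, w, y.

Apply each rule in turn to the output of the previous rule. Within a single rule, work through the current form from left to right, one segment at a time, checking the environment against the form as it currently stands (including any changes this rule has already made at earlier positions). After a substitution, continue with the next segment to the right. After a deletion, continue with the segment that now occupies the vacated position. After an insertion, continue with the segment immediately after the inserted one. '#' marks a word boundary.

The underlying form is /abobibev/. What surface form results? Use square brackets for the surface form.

[avovvef]

Rule 1 Stop Lenition: [abobibev] → [avovivev]
Rule 2 Progressive Voicing Assimilation: no change — [avovivev]
Rule 3 Final Devoicing: [avovivev] → [avovivef]
Rule 4 Medial Vowel Deletion: [avovivef] → [avovvef]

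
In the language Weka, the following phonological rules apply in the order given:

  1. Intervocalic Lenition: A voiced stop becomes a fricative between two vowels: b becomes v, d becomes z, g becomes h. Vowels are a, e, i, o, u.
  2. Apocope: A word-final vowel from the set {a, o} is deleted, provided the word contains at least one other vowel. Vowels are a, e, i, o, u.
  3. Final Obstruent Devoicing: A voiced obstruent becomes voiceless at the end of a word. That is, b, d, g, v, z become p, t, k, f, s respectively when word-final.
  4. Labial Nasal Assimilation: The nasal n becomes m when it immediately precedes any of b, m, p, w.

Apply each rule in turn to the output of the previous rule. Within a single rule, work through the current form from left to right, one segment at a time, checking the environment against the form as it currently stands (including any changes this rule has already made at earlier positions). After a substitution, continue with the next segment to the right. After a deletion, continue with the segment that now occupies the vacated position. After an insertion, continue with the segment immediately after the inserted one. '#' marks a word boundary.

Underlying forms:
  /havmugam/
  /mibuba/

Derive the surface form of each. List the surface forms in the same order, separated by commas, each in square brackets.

/havmugam/:
  1 Intervocalic Lenition: [havmugam] → [havmuham]
  2 Apocope: no change — [havmuham]
  3 Final Obstruent Devoicing: no change — [havmuham]
  4 Labial Nasal Assimilation: no change — [havmuham]
/mibuba/:
  1 Intervocalic Lenition: [mibuba] → [mivuva]
  2 Apocope: [mivuva] → [mivuv]
  3 Final Obstruent Devoicing: [mivuv] → [mivuf]
  4 Labial Nasal Assimilation: no change — [mivuf]

[havmuham], [mivuf]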